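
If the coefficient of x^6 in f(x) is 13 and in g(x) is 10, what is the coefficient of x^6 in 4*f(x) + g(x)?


Scalar multiplication scales coefficients: 4 * 13 = 52.
Then add the g coefficient: 52 + 10
= 62

62


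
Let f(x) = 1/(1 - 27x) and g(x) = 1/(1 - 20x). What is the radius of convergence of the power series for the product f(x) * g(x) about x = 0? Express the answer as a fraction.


The radius of 1/(1 - 27x) is 1/27 (nearest singularity at x = 1/27), and the radius of 1/(1 - 20x) is 1/20.
The product f(x)*g(x) = 1/((1 - 27x)(1 - 20x)) has singularities at both 1/27 and 1/20, so its radius of convergence is the distance to the nearest one:
min(1/27, 1/20) = 1/27.

1/27


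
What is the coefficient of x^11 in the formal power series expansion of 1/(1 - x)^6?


The expansion 1/(1 - x)^r = sum_{k>=0} C(k + r - 1, r - 1) x^k follows from the multiset / negative-binomial theorem (or from repeated differentiation of the geometric series).
For r = 6 and k = 11:
C(16, 5) = 20922789888000 / (120 * 39916800) = 4368.

4368


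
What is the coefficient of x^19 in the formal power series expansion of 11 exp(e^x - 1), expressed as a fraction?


exp(e^x - 1) is the exponential generating function for the Bell numbers Bell_k: exp(e^x - 1) = sum_{k>=0} Bell_k x^k / k!.
So the coefficient of x^19 in 11 exp(e^x - 1) is 11 Bell_19 / 19!.
Computing: Bell_19 = 5832742205057 and 19! = 121645100408832000, giving
11 * 5832742205057/121645100408832000 = 5832742205057/11058645491712000.

5832742205057/11058645491712000


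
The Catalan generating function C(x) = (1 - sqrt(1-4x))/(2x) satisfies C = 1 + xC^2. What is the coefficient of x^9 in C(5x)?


Substituting x -> 5x scales the n-th coefficient by 5^n, so [x^9] C(5x) = 5^9 * C_9.
C_9 = C(2*9, 9)/(10) = 48620/10 = 4862.
So 5^9 * 4862 = 1953125 * 4862 = 9496093750.

9496093750


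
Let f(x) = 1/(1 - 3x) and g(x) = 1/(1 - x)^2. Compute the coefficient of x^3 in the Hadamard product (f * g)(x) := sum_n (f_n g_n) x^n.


f has coefficients f_k = 3^k. For g = 1/(1 - x)^2 the coefficient is g_k = C(k + 1, 1) = k + 1. The Hadamard coefficient is (f * g)_k = 3^k * (k + 1).
For k = 3: 3^3 * 4 = 27 * 4 = 108.

108


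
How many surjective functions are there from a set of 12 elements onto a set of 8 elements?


By inclusion-exclusion on which target elements are missed, the number of surjections from an n-set onto a k-set is
surj(n, k) = sum_{j=0}^{k} (-1)^j C(k, j) (k - j)^n.
Equivalently surj(n, k) = k! * S(n, k), where S(n, k) is the Stirling number of the second kind.
For n = 12, k = 8:
S(12, 8) = 159027, so
surj = 8! * 159027 = 40320 * 159027 = 6411968640.

6411968640


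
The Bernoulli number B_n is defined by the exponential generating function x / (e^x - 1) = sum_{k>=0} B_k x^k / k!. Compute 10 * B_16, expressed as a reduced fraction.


Bernoulli numbers can also be computed recursively via B_0 = 1 and sum_{j=0}^{m} C(m+1, j) B_j = 0 for m >= 1. Odd-index Bernoulli numbers vanish for k >= 3.
Computing B_16 = -3617/510, so 10 * B_16 = 10 * -3617/510 = -3617/51.

-3617/51


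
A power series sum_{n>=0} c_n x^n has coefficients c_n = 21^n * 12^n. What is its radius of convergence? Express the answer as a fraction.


By the root test (Cauchy-Hadamard), the radius is R = 1 / limsup_n |c_n|^(1/n).
Here |c_n|^(1/n) = (21^n * 12^n)^(1/n) = 21 * 12 = 252 for all n.
So R = 1/252 = 1/252.

1/252


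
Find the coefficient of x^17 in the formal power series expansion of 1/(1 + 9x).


Write 1/(1 + c x) = 1/(1 - (-c) x) and apply the geometric-series identity
1/(1 - y) = sum_{k>=0} y^k to get 1/(1 + c x) = sum_{k>=0} (-c)^k x^k.
So the coefficient of x^k is (-c)^k = (-1)^k * c^k.
Here c = 9 and k = 17:
(-9)^17 = -1 * 16677181699666569 = -16677181699666569

-16677181699666569


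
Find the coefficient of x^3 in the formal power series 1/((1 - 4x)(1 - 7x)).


By partial fractions or Cauchy convolution:
The coefficient equals sum_{k=0}^{3} 4^k * 7^(3-k).
= 715

715


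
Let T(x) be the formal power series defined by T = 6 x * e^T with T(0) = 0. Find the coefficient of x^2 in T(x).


Apply the Lagrange inversion formula: if T = 6 x * phi(T) with phi(t) = e^t, then
[x^n] T = 6^n * (1/n) [t^(n-1)] phi(t)^n = 6^n * (1/n) [t^(n-1)] e^(n t) = 6^n * (1/n) * n^(n-1) / (n-1)! = 6^n * n^(n-1) / n!.
When c = 1 this is the Cayley count of rooted labeled trees on n vertices, divided by n!.
For n = 2: 6^2 * 2^1 / 2! = 36 * 2/2 = 36.

36


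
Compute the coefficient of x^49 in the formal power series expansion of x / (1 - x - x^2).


Let f(x) = sum_{k>=0} a_k x^k. Multiplying f(x) * (1 - x - x^2) = x and matching coefficients gives a_0 = 0, a_1 = 1, and a_k = a_{k-1} + a_{k-2} for k >= 2. These are the Fibonacci numbers F_k.
Iterating from F_0 = 0, F_1 = 1:
F_0=0, F_1=1, F_2=1, F_3=2, F_4=3, F_5=5, F_6=8, F_7=13, F_8=21, F_9=34, ...
F_49 = 7778742049.

7778742049


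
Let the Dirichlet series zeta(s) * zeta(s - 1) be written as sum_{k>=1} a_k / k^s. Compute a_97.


Convolution gives a_k = sum_{d | k} d * 1 = sum_{d | k} d = sigma(k), the sum of positive divisors of k.
For k = 97, the divisors are 1, 97, so
sigma(97) = 1 + 97 = 98.

98


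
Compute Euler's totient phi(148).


phi(n) counts integers in [1, n] coprime to n. Using the multiplicative formula phi(n) = n * prod_{p | n} (1 - 1/p):
148 = 2^2 * 37, so
phi(148) = 148 * (1 - 1/2) * (1 - 1/37) = 72.

72


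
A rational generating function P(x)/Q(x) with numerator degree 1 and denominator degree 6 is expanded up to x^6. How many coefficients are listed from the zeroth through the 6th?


Expanding up to x^6 gives the coefficients for x^0, x^1, ..., x^6.
That is 6 + 1 = 7 coefficients in total.

7


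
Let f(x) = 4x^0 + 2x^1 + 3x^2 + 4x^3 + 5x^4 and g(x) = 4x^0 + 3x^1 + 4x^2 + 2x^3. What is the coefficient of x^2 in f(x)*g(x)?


Cauchy product at x^2:
4*4 + 2*3 + 3*4
= 34

34


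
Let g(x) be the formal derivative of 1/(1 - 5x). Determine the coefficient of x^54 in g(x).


Differentiate termwise: d/dx sum_{k>=0} 5^k x^k = sum_{k>=1} k 5^k x^(k-1) = sum_{j>=0} (j+1) 5^(j+1) x^j.
Equivalently, d/dx [1/(1 - 5x)] = 5/(1 - 5x)^2.
For j = 54: 55 * 5^55 = 55 * 277555756156289135105907917022705078125 = 15265566588595902430824935436248779296875.

15265566588595902430824935436248779296875


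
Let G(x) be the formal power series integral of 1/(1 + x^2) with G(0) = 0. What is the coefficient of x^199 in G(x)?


1/(1 + x^2) = sum_{j>=0} (-1)^j x^(2j). Integrating termwise with G(0) = 0:
G(x) = sum_{j>=0} (-1)^j x^(2j+1) / (2j+1) = arctan(x).
Only odd powers are nonzero. For x^199 write 199 = 2*99 + 1, giving
(-1)^99 / 199 = -1/199 = -1/199.

-1/199


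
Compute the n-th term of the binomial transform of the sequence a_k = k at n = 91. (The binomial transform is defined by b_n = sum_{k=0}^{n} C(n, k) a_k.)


With a_k = k, b_n = sum_{k=0}^{n} C(n, k) k. Using k * C(n, k) = n * C(n-1, k-1) gives b_n = n * sum_{k>=1} C(n-1, k-1) = n * 2^(n-1).
For n = 91: 91 * 2^90 = 91 * 1237940039285380274899124224 = 112652543574969605015820304384.

112652543574969605015820304384


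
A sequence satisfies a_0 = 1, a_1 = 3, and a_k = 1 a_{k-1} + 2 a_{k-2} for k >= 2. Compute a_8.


The characteristic equation is t^2 - 1 t - 2 = 0, with roots r_1 = 2 and r_2 = -1 (so c_1 = r_1 + r_2, c_2 = -r_1 r_2 as required).
One can use the closed form a_n = A r_1^n + B r_2^n, but direct iteration is more reliable:
a_0 = 1, a_1 = 3, a_2 = 5, a_3 = 11, a_4 = 21, a_5 = 43, a_6 = 85, a_7 = 171, a_8 = 341.
So a_8 = 341.

341


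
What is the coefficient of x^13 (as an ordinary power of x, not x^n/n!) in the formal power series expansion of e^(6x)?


The exponential series is e^y = sum_{k>=0} y^k / k!. Substituting y = 6x gives
e^(6x) = sum_{k>=0} 6^k x^k / k!.
So the coefficient of x^n is a^n/n! with a = 6, n = 13:
6^13 / 13! = 13060694016/6227020800 = 52488/25025

52488/25025


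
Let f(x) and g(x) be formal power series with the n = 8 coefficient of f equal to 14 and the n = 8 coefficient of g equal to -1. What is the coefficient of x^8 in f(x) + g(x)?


Addition of formal power series is termwise.
The coefficient of x^8 in f + g = 14 + -1
= 13

13


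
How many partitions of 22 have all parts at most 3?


Using the generating function (1-x)^(-1)(1-x^2)^(-1)(1-x^3)^(-1),
the coefficient of x^22 counts these restricted partitions.
Result = 52

52


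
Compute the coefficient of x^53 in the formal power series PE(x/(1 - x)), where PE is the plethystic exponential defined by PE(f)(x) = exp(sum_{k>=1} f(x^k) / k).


For f(x) = x/(1 - x) we have
sum_{k>=1} f(x^k) / k = sum_{k>=1} (1/k) * x^k / (1 - x^k) = sum_{k, m >= 1} x^(k m) / k,
which after exponentiating simplifies to
PE(x/(1 - x)) = prod_{k>=1} 1 / (1 - x^k).
This is the generating function for the partition function p(n), so the coefficient of x^53 is p(53).
Computing p(53) by dynamic programming over parts 1, 2, ..., 53: p(53) = 329931.

329931


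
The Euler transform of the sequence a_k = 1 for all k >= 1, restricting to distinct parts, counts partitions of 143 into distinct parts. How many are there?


Partitions of 143 into distinct parts can be computed via generating function.
Product (1+x)(1+x^2)(1+x^3)...
The coefficient of x^143 = 11899934

11899934


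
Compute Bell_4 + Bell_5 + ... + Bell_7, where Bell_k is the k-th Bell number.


Recall Bell_k counts set partitions of a k-set (with Bell_0 = 1 by convention).
Bell_4 through Bell_7: 15, 52, 203, 877
Sum = 15 + 52 + 203 + 877 = 1147.

1147


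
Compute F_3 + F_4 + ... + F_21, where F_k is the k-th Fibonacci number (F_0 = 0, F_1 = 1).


Use the identity sum_{k=0}^{N} F_k = F_{N+2} - 1 (which follows from F_{k+2} - F_{k+1} = F_k). Then
sum_{k=3}^{21} F_k = (F_{23} - 1) - (F_{4} - 1) = F_{23} - F_{4}.
Computing: F_{23} = 28657, F_{4} = 3, so
Sum = 28657 - 3 = 28654.

28654


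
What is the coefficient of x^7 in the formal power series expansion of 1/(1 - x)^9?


The negative binomial / multiset identity is
1/(1 - x)^r = sum_{k>=0} C(k + r - 1, r - 1) x^k.
Here r = 9 and k = 7, so the coefficient is
C(7 + 8, 8) = C(15, 8)
= 6435

6435


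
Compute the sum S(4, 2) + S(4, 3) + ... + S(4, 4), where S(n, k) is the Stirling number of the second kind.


By definition, S(n, k) counts partitions of an n-set into exactly k nonempty blocks.
Computing row n = 4 for k = 2..4:
S(4, k): 7, 6, 1
Sum = 14.

14


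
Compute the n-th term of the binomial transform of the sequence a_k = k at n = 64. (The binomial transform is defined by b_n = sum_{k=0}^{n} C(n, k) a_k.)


With a_k = k, b_n = sum_{k=0}^{n} C(n, k) k. Using k * C(n, k) = n * C(n-1, k-1) gives b_n = n * sum_{k>=1} C(n-1, k-1) = n * 2^(n-1).
For n = 64: 64 * 2^63 = 64 * 9223372036854775808 = 590295810358705651712.

590295810358705651712


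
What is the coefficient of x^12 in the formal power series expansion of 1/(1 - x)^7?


The expansion 1/(1 - x)^r = sum_{k>=0} C(k + r - 1, r - 1) x^k follows from the multiset / negative-binomial theorem (or from repeated differentiation of the geometric series).
For r = 7 and k = 12:
C(18, 6) = 6402373705728000 / (720 * 479001600) = 18564.

18564


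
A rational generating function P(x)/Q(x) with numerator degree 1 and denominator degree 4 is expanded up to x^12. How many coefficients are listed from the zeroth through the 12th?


Expanding up to x^12 gives the coefficients for x^0, x^1, ..., x^12.
That is 12 + 1 = 13 coefficients in total.

13


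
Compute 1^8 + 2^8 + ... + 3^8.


This power sum has a closed form given by Faulhaber's formula
sum_{k=1}^{m} k^p = (1 / (p + 1)) * sum_{j=0}^{p} C(p + 1, j) B_j m^(p + 1 - j),
but for small m direct computation is fastest:
1 + 256 + 6561 = 6818.

6818


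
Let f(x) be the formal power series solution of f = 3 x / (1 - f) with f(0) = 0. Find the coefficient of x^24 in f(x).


Apply Lagrange inversion: f = 3 x * phi(f) with phi(t) = 1/(1 - t), so
[x^n] f = 3^n * (1/n) [t^(n-1)] phi(t)^n = 3^n * (1/n) [t^(n-1)] (1 - t)^(-n) = 3^n * (1/n) C(2n - 2, n - 1) = 3^n * C_{n-1}.
For n = 24: C_23 = C(46, 23) / 24 = 8233430727600/24 = 343059613650.
With the 3^24 = 282429536481 factor, the coefficient is 282429536481 * 343059613650 = 96890167668520440565650.

96890167668520440565650


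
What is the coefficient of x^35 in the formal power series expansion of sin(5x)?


The Maclaurin series is sin(t) = sum_{k>=0} (-1)^k t^(2k+1) / (2k+1)!, so substituting t = 5x, only odd powers of x are nonzero, with coefficient of x^(2k+1) equal to (-1)^k 5^(2k+1) / (2k+1)!.
Write 35 = 2*17 + 1, giving the coefficient (-1)^17 * 5^35 / 35! = -2910383045673370361328125/10333147966386144929666651337523200000000 = -7450580596923828125/26452858793948531019946627424059392.

-7450580596923828125/26452858793948531019946627424059392


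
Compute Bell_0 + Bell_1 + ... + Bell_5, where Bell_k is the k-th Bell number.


Recall Bell_k counts set partitions of a k-set (with Bell_0 = 1 by convention).
Bell_0 through Bell_5: 1, 1, 2, 5, 15, 52
Sum = 1 + 1 + 2 + 5 + 15 + 52 = 76.

76


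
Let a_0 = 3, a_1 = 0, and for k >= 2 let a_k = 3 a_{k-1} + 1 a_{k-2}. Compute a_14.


Iterating the recurrence forward:
a_0 = 3
a_1 = 0
a_2 = 3*0 + 1*3 = 3
a_3 = 3*3 + 1*0 = 9
a_4 = 3*9 + 1*3 = 30
a_5 = 3*30 + 1*9 = 99
a_6 = 3*99 + 1*30 = 327
a_7 = 3*327 + 1*99 = 1080
a_8 = 3*1080 + 1*327 = 3567
a_9 = 3*3567 + 1*1080 = 11781
a_10 = 3*11781 + 1*3567 = 38910
a_11 = 3*38910 + 1*11781 = 128511
a_12 = 3*128511 + 1*38910 = 424443
a_13 = 3*424443 + 1*128511 = 1401840
a_14 = 3*1401840 + 1*424443 = 4629963
So a_14 = 4629963.

4629963


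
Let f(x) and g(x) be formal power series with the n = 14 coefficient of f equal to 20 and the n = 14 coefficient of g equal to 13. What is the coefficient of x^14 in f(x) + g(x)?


Addition of formal power series is termwise.
The coefficient of x^14 in f + g = 20 + 13
= 33

33


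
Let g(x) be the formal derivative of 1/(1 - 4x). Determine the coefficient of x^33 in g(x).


Differentiate termwise: d/dx sum_{k>=0} 4^k x^k = sum_{k>=1} k 4^k x^(k-1) = sum_{j>=0} (j+1) 4^(j+1) x^j.
Equivalently, d/dx [1/(1 - 4x)] = 4/(1 - 4x)^2.
For j = 33: 34 * 4^34 = 34 * 295147905179352825856 = 10035028776097996079104.

10035028776097996079104


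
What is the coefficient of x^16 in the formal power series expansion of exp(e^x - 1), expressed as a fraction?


exp(e^x - 1) is the exponential generating function for the Bell numbers Bell_k: exp(e^x - 1) = sum_{k>=0} Bell_k x^k / k!.
So the coefficient of x^16 in exp(e^x - 1) is Bell_16 / 16!.
Computing: Bell_16 = 10480142147 and 16! = 20922789888000, giving
10480142147/20922789888000 = 10480142147/20922789888000.

10480142147/20922789888000


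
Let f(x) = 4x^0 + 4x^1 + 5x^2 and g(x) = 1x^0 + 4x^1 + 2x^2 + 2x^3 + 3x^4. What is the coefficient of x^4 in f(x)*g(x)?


Cauchy product at x^4:
4*3 + 4*2 + 5*2
= 30

30


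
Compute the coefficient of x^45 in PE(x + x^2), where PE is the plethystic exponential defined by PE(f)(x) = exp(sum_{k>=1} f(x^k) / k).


With f(x) = x + x^2, the exponent is sum_{k>=1} (x^k + x^(2k)) / k = -ln(1 - x) - ln(1 - x^2). Exponentiating:
PE(x + x^2) = 1 / ((1 - x)(1 - x^2)).
This is the generating function for partitions of n into parts of size 1 or 2. The number of 2's can be any j in 0..22, and the rest are 1's, so
[x^45] = floor(45/2) + 1 = 23.

23


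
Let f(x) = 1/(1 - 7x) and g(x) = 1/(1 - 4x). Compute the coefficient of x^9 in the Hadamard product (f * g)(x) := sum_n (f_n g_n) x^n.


f has coefficients f_k = 7^k and g has coefficients g_k = 4^k, so the Hadamard product has coefficient (f*g)_k = 7^k * 4^k = 28^k.
For k = 9: 28^9 = 10578455953408.

10578455953408


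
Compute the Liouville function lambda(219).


The Liouville function is lambda(k) = (-1)^Omega(k), where Omega(k) counts the prime factors of k with multiplicity.
Factoring: 219 = 3 * 73, so Omega(219) = 2.
lambda(219) = (-1)^2 = 1.

1


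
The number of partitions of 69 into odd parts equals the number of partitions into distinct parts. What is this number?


Computing partitions of 69 into odd parts (1, 3, 5, ...):
Using the generating function prod_{k>=0} 1/(1-x^(2k+1)),
the count is 27130

27130


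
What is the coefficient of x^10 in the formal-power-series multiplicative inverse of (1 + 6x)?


The inverse is 1/(1 + 6x). Apply the geometric identity 1/(1 - y) = sum_{k>=0} y^k with y = -6x:
1/(1 + 6x) = sum_{k>=0} (-6)^k x^k.
So the coefficient of x^10 is (-6)^10 = 60466176.

60466176


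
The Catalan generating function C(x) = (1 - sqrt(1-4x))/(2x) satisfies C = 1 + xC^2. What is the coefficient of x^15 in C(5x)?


Substituting x -> 5x scales the n-th coefficient by 5^n, so [x^15] C(5x) = 5^15 * C_15.
C_15 = C(2*15, 15)/(16) = 155117520/16 = 9694845.
So 5^15 * 9694845 = 30517578125 * 9694845 = 295863189697265625.

295863189697265625


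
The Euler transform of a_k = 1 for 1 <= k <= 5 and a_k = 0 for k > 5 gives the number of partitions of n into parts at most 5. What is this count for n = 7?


Partitions of 7 into parts at most 5:
Using generating function (1-x)^(-1)(1-x^2)^(-1)...(1-x^5)^(-1),
the coefficient of x^7 = 13

13


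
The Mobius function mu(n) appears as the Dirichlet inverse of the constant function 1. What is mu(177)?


177 = 3 * 59 (all distinct primes).
mu(177) = (-1)^2 = 1

1


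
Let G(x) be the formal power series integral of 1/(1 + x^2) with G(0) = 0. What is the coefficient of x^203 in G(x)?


1/(1 + x^2) = sum_{j>=0} (-1)^j x^(2j). Integrating termwise with G(0) = 0:
G(x) = sum_{j>=0} (-1)^j x^(2j+1) / (2j+1) = arctan(x).
Only odd powers are nonzero. For x^203 write 203 = 2*101 + 1, giving
(-1)^101 / 203 = -1/203 = -1/203.

-1/203


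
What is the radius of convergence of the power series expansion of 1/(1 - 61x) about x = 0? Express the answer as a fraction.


Expanding 1/(1 - 61x) = sum_{k>=0} 61^k x^k, the series converges when |61x| < 1, i.e., |x| < 1/61.
So the radius of convergence is 1/61 = 1/61.

1/61


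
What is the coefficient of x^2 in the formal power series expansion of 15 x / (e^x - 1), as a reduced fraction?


The exponential generating function for Bernoulli numbers is
x / (e^x - 1) = sum_{k>=0} B_k x^k / k!.
So the coefficient of x^2 in 15 x / (e^x - 1) is 15 B_2 / 2!.
Computing: B_2 = 1/6, 2! = 2, giving
15 * 1/6 / 2 = 5/4.

5/4


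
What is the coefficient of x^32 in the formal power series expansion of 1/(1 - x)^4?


The negative binomial / multiset identity is
1/(1 - x)^r = sum_{k>=0} C(k + r - 1, r - 1) x^k.
Here r = 4 and k = 32, so the coefficient is
C(32 + 3, 3) = C(35, 3)
= 6545

6545


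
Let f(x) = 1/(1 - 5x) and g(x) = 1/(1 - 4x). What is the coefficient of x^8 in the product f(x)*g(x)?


The coefficient of x^n in f*g is the Cauchy product: sum_{k=0}^{n} a^k * b^(n-k).
With a=5, b=4, n=8:
sum_{k=0}^{8} 5^k * 4^(8-k)
= 1690981

1690981


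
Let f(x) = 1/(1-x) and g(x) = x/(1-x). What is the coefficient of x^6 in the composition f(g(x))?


First simplify the composition: f(g(x)) = 1/(1 - x/(1-x)) = (1-x)/((1-x) - x) = (1-x)/(1-2x).
Now extract the coefficient. Write (1-x)/(1-2x) = 1/(1-2x) - x/(1-2x).
The coefficient of x^n in 1/(1-2x) is 2^n, and in x/(1-2x) is 2^(n-1) (for n >= 1).
So the coefficient of x^6 is 2^6 - 2^5 = 64 - 32 = 32.

32


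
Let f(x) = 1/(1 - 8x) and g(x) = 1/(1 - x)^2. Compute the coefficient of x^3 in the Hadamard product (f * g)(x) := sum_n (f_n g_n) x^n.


f has coefficients f_k = 8^k. For g = 1/(1 - x)^2 the coefficient is g_k = C(k + 1, 1) = k + 1. The Hadamard coefficient is (f * g)_k = 8^k * (k + 1).
For k = 3: 8^3 * 4 = 512 * 4 = 2048.

2048


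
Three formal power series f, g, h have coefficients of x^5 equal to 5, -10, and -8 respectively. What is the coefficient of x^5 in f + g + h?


Series addition is componentwise:
5 + -10 + -8
= -13

-13


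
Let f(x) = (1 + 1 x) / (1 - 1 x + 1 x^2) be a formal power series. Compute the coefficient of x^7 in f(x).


Write f(x) = sum_{k>=0} a_k x^k. Multiplying both sides by 1 - 1 x + 1 x^2 gives
(1 - 1 x + 1 x^2) sum_{k>=0} a_k x^k = 1 + 1 x.
Matching coefficients:
 x^0: a_0 = 1
 x^1: a_1 - 1 a_0 = 1  =>  a_1 = 1*1 + 1 = 2
 x^k (k >= 2): a_k = 1 a_{k-1} - 1 a_{k-2}.
Iterating: a_2 = 1, a_3 = -1, a_4 = -2, a_5 = -1, a_6 = 1, a_7 = 2.
So the coefficient of x^7 is 2.

2


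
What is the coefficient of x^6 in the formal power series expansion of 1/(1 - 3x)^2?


The general identity 1/(1 - c x)^r = sum_{k>=0} c^k C(k + r - 1, r - 1) x^k follows by substituting y = c x into 1/(1 - y)^r = sum_{k>=0} C(k + r - 1, r - 1) y^k.
For c = 3, r = 2, k = 6:
3^6 * C(7, 1) = 729 * 7 = 5103.

5103


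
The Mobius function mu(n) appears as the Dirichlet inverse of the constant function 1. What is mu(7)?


7 = 7 (all distinct primes).
mu(7) = (-1)^1 = -1

-1


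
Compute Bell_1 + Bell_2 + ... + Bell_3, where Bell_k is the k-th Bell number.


Recall Bell_k counts set partitions of a k-set (with Bell_0 = 1 by convention).
Bell_1 through Bell_3: 1, 2, 5
Sum = 1 + 2 + 5 = 8.

8


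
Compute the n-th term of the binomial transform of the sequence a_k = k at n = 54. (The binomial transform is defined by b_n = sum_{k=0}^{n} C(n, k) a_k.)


With a_k = k, b_n = sum_{k=0}^{n} C(n, k) k. Using k * C(n, k) = n * C(n-1, k-1) gives b_n = n * sum_{k>=1} C(n-1, k-1) = n * 2^(n-1).
For n = 54: 54 * 2^53 = 54 * 9007199254740992 = 486388759756013568.

486388759756013568


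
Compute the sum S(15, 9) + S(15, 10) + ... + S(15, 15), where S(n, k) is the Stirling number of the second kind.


By definition, S(n, k) counts partitions of an n-set into exactly k nonempty blocks.
Computing row n = 15 for k = 9..15:
S(15, k): 67128490, 12662650, 1479478, 106470, 4550, 105, 1
Sum = 81381744.

81381744


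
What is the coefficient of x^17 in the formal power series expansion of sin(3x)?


The Maclaurin series is sin(t) = sum_{k>=0} (-1)^k t^(2k+1) / (2k+1)!, so substituting t = 3x, only odd powers of x are nonzero, with coefficient of x^(2k+1) equal to (-1)^k 3^(2k+1) / (2k+1)!.
Write 17 = 2*8 + 1, giving the coefficient (-1)^8 * 3^17 / 17! = 129140163/355687428096000 = 177147/487911424000.

177147/487911424000


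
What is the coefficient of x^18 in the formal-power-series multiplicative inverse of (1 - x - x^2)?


Let the inverse be f(x) = sum_{k>=0} a_k x^k. From f(x) * (1 - x - x^2) = 1 and matching coefficients:
 x^0: a_0 = 1.
 x^1: a_1 - a_0 = 0, so a_1 = 1.
 x^k (k >= 2): a_k - a_{k-1} - a_{k-2} = 0, i.e. a_k = a_{k-1} + a_{k-2}.
This is the Fibonacci-type recurrence shifted so that a_0 = a_1 = 1.
Iterating: a_0=1, a_1=1, a_2=2, a_3=3, a_4=5, a_5=8, a_6=13, a_7=21, a_8=34, a_9=55, ...
a_18 = 4181.

4181


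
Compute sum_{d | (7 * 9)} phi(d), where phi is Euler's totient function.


First, 7 * 9 = 63. One classical identity is sum_{d | n} phi(d) = n (each k in [1, n] has a unique gcd with n, and among the k's with gcd(k, n) = n/d there are phi(d) of them). So the sum equals 63. We also verify directly:
Divisors of 63: 1, 3, 7, 9, 21, 63.
phi values: 1, 2, 6, 6, 12, 36.
Sum = 63.

63


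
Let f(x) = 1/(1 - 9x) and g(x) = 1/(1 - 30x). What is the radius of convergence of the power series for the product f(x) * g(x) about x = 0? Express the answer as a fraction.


The radius of 1/(1 - 9x) is 1/9 (nearest singularity at x = 1/9), and the radius of 1/(1 - 30x) is 1/30.
The product f(x)*g(x) = 1/((1 - 9x)(1 - 30x)) has singularities at both 1/9 and 1/30, so its radius of convergence is the distance to the nearest one:
min(1/9, 1/30) = 1/30.

1/30


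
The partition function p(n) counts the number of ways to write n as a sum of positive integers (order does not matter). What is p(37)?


Using the generating function prod_{k>=1} 1/(1-x^k), we compute p(37).
By dynamic programming over parts 1 through 37:
p(37) = 21637

21637


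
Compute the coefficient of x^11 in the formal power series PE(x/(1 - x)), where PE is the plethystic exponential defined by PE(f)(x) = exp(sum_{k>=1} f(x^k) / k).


For f(x) = x/(1 - x) we have
sum_{k>=1} f(x^k) / k = sum_{k>=1} (1/k) * x^k / (1 - x^k) = sum_{k, m >= 1} x^(k m) / k,
which after exponentiating simplifies to
PE(x/(1 - x)) = prod_{k>=1} 1 / (1 - x^k).
This is the generating function for the partition function p(n), so the coefficient of x^11 is p(11).
Computing p(11) by dynamic programming over parts 1, 2, ..., 11: p(11) = 56.

56


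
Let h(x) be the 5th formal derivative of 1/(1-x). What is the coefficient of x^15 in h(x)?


Differentiating 5 times: d^5/dx^5 [1/(1-x)] = 5!/(1-x)^6.
The expansion 1/(1-x)^6 = sum_{k>=0} C(k+5, 5) x^k, so the coefficient of x^n in 5!/(1-x)^6 is 5! * C(n+5, 5).
For n = 15: 120 * C(20, 5) = 120 * 15504 = 1860480

1860480


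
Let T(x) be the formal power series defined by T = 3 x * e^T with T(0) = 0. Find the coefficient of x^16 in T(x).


Apply the Lagrange inversion formula: if T = 3 x * phi(T) with phi(t) = e^t, then
[x^n] T = 3^n * (1/n) [t^(n-1)] phi(t)^n = 3^n * (1/n) [t^(n-1)] e^(n t) = 3^n * (1/n) * n^(n-1) / (n-1)! = 3^n * n^(n-1) / n!.
When c = 1 this is the Cayley count of rooted labeled trees on n vertices, divided by n!.
For n = 16: 3^16 * 16^15 / 16! = 43046721 * 1152921504606846976/20922789888000 = 2077601987473440768/875875.

2077601987473440768/875875


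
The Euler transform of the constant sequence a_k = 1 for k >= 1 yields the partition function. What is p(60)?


The Euler transform converts the sequence a_k = 1 into the number of integer partitions.
Using the recurrence or dynamic programming:
p(60) = 966467

966467


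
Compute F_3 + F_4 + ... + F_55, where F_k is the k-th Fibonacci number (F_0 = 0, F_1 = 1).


Use the identity sum_{k=0}^{N} F_k = F_{N+2} - 1 (which follows from F_{k+2} - F_{k+1} = F_k). Then
sum_{k=3}^{55} F_k = (F_{57} - 1) - (F_{4} - 1) = F_{57} - F_{4}.
Computing: F_{57} = 365435296162, F_{4} = 3, so
Sum = 365435296162 - 3 = 365435296159.

365435296159


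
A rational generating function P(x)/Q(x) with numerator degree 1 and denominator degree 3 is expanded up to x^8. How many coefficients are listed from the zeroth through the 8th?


Expanding up to x^8 gives the coefficients for x^0, x^1, ..., x^8.
That is 8 + 1 = 9 coefficients in total.

9


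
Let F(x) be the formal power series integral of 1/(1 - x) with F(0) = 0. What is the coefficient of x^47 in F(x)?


1/(1 - x) = sum_{k>=0} x^k. Integrating termwise and using F(0) = 0 gives
F(x) = sum_{k>=0} x^(k+1) / (k+1) = sum_{m>=1} x^m / m = -ln(1 - x).
So the coefficient of x^47 is 1/47 = 1/47.

1/47


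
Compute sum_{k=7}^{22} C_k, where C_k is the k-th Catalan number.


C_7 through C_22: 429, 1430, 4862, 16796, 58786, 208012, 742900, 2674440, 9694845, 35357670, 129644790, 477638700, 1767263190, 6564120420, 24466267020, 91482563640
Sum = 429 + 1430 + 4862 + 16796 + 58786 + 208012 + 742900 + 2674440 + 9694845 + 35357670 + 129644790 + 477638700 + 1767263190 + 6564120420 + 24466267020 + 91482563640
= 124936257930

124936257930


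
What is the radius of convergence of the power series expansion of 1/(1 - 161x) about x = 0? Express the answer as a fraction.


Expanding 1/(1 - 161x) = sum_{k>=0} 161^k x^k, the series converges when |161x| < 1, i.e., |x| < 1/161.
So the radius of convergence is 1/161 = 1/161.

1/161


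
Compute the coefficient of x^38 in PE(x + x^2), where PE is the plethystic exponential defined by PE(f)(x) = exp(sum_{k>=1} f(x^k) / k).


With f(x) = x + x^2, the exponent is sum_{k>=1} (x^k + x^(2k)) / k = -ln(1 - x) - ln(1 - x^2). Exponentiating:
PE(x + x^2) = 1 / ((1 - x)(1 - x^2)).
This is the generating function for partitions of n into parts of size 1 or 2. The number of 2's can be any j in 0..19, and the rest are 1's, so
[x^38] = floor(38/2) + 1 = 20.

20


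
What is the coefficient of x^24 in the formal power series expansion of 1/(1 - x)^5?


The negative binomial / multiset identity is
1/(1 - x)^r = sum_{k>=0} C(k + r - 1, r - 1) x^k.
Here r = 5 and k = 24, so the coefficient is
C(24 + 4, 4) = C(28, 4)
= 20475

20475


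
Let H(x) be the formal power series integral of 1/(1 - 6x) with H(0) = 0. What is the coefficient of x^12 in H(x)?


1/(1 - 6x) = sum_{k>=0} 6^k x^k. Integrating termwise with H(0) = 0:
H(x) = sum_{k>=0} 6^k x^(k+1) / (k+1) = sum_{m>=1} 6^(m-1) x^m / m.
For m = 12: 6^11/12 = 362797056/12 = 30233088.

30233088


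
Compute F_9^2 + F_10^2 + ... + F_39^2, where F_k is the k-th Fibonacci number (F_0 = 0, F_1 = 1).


There is a standard identity sum_{k=0}^{N} F_k^2 = F_N * F_{N+1} (proved inductively from the telescoping relation F_k^2 = F_k F_{k+1} - F_{k-1} F_k). Then
sum_{k=9}^{39} F_k^2 = F_39 F_40 - F_8 F_9.
Computing: F_39 = 63245986, F_40 = 102334155, F_8 = 21, F_9 = 34.
Sum = 63245986 * 102334155 - 21 * 34 = 6472224534451116.

6472224534451116


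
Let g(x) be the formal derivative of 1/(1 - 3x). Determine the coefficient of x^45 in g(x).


Differentiate termwise: d/dx sum_{k>=0} 3^k x^k = sum_{k>=1} k 3^k x^(k-1) = sum_{j>=0} (j+1) 3^(j+1) x^j.
Equivalently, d/dx [1/(1 - 3x)] = 3/(1 - 3x)^2.
For j = 45: 46 * 3^46 = 46 * 8862938119652501095929 = 407695153504015050412734.

407695153504015050412734


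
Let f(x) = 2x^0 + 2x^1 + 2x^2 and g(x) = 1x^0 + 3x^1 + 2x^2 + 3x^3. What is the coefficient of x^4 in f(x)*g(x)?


Cauchy product at x^4:
2*3 + 2*2
= 10

10


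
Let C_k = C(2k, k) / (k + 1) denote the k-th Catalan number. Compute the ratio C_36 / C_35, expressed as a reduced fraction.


Using C_k = (2k)! / (k! (k+1)!), the ratio C_{k+1}/C_k simplifies to
C_{k+1}/C_k = [(2k+2)! / ((k+1)! (k+2)!)] * [k! (k+1)! / (2k)!]
 = (2k+2)(2k+1) / ((k+1)(k+2)) = 2(2k+1) / (k+2).
For k = 35: 2(2*35 + 1) / (35 + 2) = 142/37 = 142/37.

142/37


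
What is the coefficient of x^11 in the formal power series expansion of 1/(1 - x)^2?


The expansion 1/(1 - x)^r = sum_{k>=0} C(k + r - 1, r - 1) x^k follows from the multiset / negative-binomial theorem (or from repeated differentiation of the geometric series).
For r = 2 and k = 11:
C(12, 1) = 479001600 / (1 * 39916800) = 12.

12


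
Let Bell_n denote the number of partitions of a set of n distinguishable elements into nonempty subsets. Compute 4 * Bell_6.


Bell_6 can be computed from the Bell triangle or from Dobinski's identity Bell_n = (1/e) * sum_{k>=0} k^n / k!.
Computing Bell_6 = 203.
Then 4 * 203 = 812.

812


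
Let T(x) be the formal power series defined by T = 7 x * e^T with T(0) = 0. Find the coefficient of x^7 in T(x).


Apply the Lagrange inversion formula: if T = 7 x * phi(T) with phi(t) = e^t, then
[x^n] T = 7^n * (1/n) [t^(n-1)] phi(t)^n = 7^n * (1/n) [t^(n-1)] e^(n t) = 7^n * (1/n) * n^(n-1) / (n-1)! = 7^n * n^(n-1) / n!.
When c = 1 this is the Cayley count of rooted labeled trees on n vertices, divided by n!.
For n = 7: 7^7 * 7^6 / 7! = 823543 * 117649/5040 = 13841287201/720.

13841287201/720


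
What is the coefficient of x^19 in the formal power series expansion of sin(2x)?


The Maclaurin series is sin(t) = sum_{k>=0} (-1)^k t^(2k+1) / (2k+1)!, so substituting t = 2x, only odd powers of x are nonzero, with coefficient of x^(2k+1) equal to (-1)^k 2^(2k+1) / (2k+1)!.
Write 19 = 2*9 + 1, giving the coefficient (-1)^9 * 2^19 / 19! = -524288/121645100408832000 = -8/1856156927625.

-8/1856156927625


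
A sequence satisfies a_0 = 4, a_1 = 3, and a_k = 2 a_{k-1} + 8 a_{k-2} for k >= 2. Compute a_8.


The characteristic equation is t^2 - 2 t - 8 = 0, with roots r_1 = 4 and r_2 = -2 (so c_1 = r_1 + r_2, c_2 = -r_1 r_2 as required).
One can use the closed form a_n = A r_1^n + B r_2^n, but direct iteration is more reliable:
a_0 = 4, a_1 = 3, a_2 = 38, a_3 = 100, a_4 = 504, a_5 = 1808, a_6 = 7648, a_7 = 29760, a_8 = 120704.
So a_8 = 120704.

120704


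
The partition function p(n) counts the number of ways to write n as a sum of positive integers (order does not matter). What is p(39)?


Using the generating function prod_{k>=1} 1/(1-x^k), we compute p(39).
By dynamic programming over parts 1 through 39:
p(39) = 31185

31185


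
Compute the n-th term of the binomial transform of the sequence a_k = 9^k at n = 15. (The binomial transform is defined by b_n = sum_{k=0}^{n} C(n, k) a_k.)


With a_k = 9^k, b_n = sum_{k=0}^{n} C(n, k) 9^k = (1 + 9)^n by the binomial theorem.
For n = 15: (1 + 9)^15 = 10^15 = 1000000000000000.

1000000000000000


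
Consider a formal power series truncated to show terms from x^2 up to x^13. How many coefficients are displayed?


From x^2 to x^13 inclusive, the count is 13 - 2 + 1 = 12.

12


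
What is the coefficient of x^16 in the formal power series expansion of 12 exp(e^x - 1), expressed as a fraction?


exp(e^x - 1) is the exponential generating function for the Bell numbers Bell_k: exp(e^x - 1) = sum_{k>=0} Bell_k x^k / k!.
So the coefficient of x^16 in 12 exp(e^x - 1) is 12 Bell_16 / 16!.
Computing: Bell_16 = 10480142147 and 16! = 20922789888000, giving
12 * 10480142147/20922789888000 = 10480142147/1743565824000.

10480142147/1743565824000


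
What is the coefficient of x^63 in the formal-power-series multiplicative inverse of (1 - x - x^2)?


Let the inverse be f(x) = sum_{k>=0} a_k x^k. From f(x) * (1 - x - x^2) = 1 and matching coefficients:
 x^0: a_0 = 1.
 x^1: a_1 - a_0 = 0, so a_1 = 1.
 x^k (k >= 2): a_k - a_{k-1} - a_{k-2} = 0, i.e. a_k = a_{k-1} + a_{k-2}.
This is the Fibonacci-type recurrence shifted so that a_0 = a_1 = 1.
Iterating: a_0=1, a_1=1, a_2=2, a_3=3, a_4=5, a_5=8, a_6=13, a_7=21, a_8=34, a_9=55, ...
a_63 = 10610209857723.

10610209857723


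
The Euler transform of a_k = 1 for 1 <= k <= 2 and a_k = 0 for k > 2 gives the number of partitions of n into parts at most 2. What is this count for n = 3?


Partitions of 3 into parts at most 2:
Using generating function (1-x)^(-1)(1-x^2)^(-1),
the coefficient of x^3 = 2

2


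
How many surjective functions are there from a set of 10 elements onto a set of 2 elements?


By inclusion-exclusion on which target elements are missed, the number of surjections from an n-set onto a k-set is
surj(n, k) = sum_{j=0}^{k} (-1)^j C(k, j) (k - j)^n.
Equivalently surj(n, k) = k! * S(n, k), where S(n, k) is the Stirling number of the second kind.
For n = 10, k = 2:
S(10, 2) = 511, so
surj = 2! * 511 = 2 * 511 = 1022.

1022


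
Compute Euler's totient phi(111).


phi(n) counts integers in [1, n] coprime to n. Using the multiplicative formula phi(n) = n * prod_{p | n} (1 - 1/p):
111 = 3 * 37, so
phi(111) = 111 * (1 - 1/3) * (1 - 1/37) = 72.

72


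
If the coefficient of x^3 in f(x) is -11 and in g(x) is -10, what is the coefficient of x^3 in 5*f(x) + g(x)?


Scalar multiplication scales coefficients: 5 * -11 = -55.
Then add the g coefficient: -55 + -10
= -65

-65


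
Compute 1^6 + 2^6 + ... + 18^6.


This power sum has a closed form given by Faulhaber's formula
sum_{k=1}^{m} k^p = (1 / (p + 1)) * sum_{j=0}^{p} C(p + 1, j) B_j m^(p + 1 - j),
but for small m direct computation is fastest:
1 + 64 + 729 + 4096 + 15625 + 46656 + 117649 + 262144 + 531441 + 1000000 + 1771561 + 2985984 + 4826809 + 7529536 + 11390625 + 16777216 + 24137569 + 34012224 = 105409929.

105409929


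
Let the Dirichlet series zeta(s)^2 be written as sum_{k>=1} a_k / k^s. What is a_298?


The Dirichlet convolution of the constant function 1 with itself gives (1 * 1)(k) = sum_{d | k} 1 = d(k), the number of positive divisors of k.
Since zeta(s) = sum_{k>=1} 1/k^s, we have zeta(s)^2 = sum_{k>=1} d(k)/k^s, so a_k = d(k).
For k = 298: the divisors are 1, 2, 149, 298.
Count = 4.

4


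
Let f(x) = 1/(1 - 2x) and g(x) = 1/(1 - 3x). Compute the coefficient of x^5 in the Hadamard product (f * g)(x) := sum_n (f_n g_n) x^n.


f has coefficients f_k = 2^k and g has coefficients g_k = 3^k, so the Hadamard product has coefficient (f*g)_k = 2^k * 3^k = 6^k.
For k = 5: 6^5 = 7776.

7776


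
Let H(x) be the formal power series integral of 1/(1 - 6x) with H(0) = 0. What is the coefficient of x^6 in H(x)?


1/(1 - 6x) = sum_{k>=0} 6^k x^k. Integrating termwise with H(0) = 0:
H(x) = sum_{k>=0} 6^k x^(k+1) / (k+1) = sum_{m>=1} 6^(m-1) x^m / m.
For m = 6: 6^5/6 = 7776/6 = 1296.

1296


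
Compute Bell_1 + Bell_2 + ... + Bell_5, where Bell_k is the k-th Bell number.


Recall Bell_k counts set partitions of a k-set (with Bell_0 = 1 by convention).
Bell_1 through Bell_5: 1, 2, 5, 15, 52
Sum = 1 + 2 + 5 + 15 + 52 = 75.

75


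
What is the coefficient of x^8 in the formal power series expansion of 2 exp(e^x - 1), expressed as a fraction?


exp(e^x - 1) is the exponential generating function for the Bell numbers Bell_k: exp(e^x - 1) = sum_{k>=0} Bell_k x^k / k!.
So the coefficient of x^8 in 2 exp(e^x - 1) is 2 Bell_8 / 8!.
Computing: Bell_8 = 4140 and 8! = 40320, giving
2 * 4140/40320 = 23/112.

23/112


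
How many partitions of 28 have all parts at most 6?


Using the generating function (1-x)^(-1)(1-x^2)^(-1)...(1-x^6)^(-1),
the coefficient of x^28 counts these restricted partitions.
Result = 931

931


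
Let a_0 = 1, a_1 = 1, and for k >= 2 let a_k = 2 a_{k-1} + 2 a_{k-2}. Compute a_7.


Iterating the recurrence forward:
a_0 = 1
a_1 = 1
a_2 = 2*1 + 2*1 = 4
a_3 = 2*4 + 2*1 = 10
a_4 = 2*10 + 2*4 = 28
a_5 = 2*28 + 2*10 = 76
a_6 = 2*76 + 2*28 = 208
a_7 = 2*208 + 2*76 = 568
So a_7 = 568.

568


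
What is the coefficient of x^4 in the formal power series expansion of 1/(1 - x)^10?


The negative binomial / multiset identity is
1/(1 - x)^r = sum_{k>=0} C(k + r - 1, r - 1) x^k.
Here r = 10 and k = 4, so the coefficient is
C(4 + 9, 9) = C(13, 9)
= 715

715


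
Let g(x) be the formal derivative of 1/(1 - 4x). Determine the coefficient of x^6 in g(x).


Differentiate termwise: d/dx sum_{k>=0} 4^k x^k = sum_{k>=1} k 4^k x^(k-1) = sum_{j>=0} (j+1) 4^(j+1) x^j.
Equivalently, d/dx [1/(1 - 4x)] = 4/(1 - 4x)^2.
For j = 6: 7 * 4^7 = 7 * 16384 = 114688.

114688


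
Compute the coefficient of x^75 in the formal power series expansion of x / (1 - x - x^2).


Let f(x) = sum_{k>=0} a_k x^k. Multiplying f(x) * (1 - x - x^2) = x and matching coefficients gives a_0 = 0, a_1 = 1, and a_k = a_{k-1} + a_{k-2} for k >= 2. These are the Fibonacci numbers F_k.
Iterating from F_0 = 0, F_1 = 1:
F_0=0, F_1=1, F_2=1, F_3=2, F_4=3, F_5=5, F_6=8, F_7=13, F_8=21, F_9=34, ...
F_75 = 2111485077978050.

2111485077978050


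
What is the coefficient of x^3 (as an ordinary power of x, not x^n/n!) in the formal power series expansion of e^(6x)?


The exponential series is e^y = sum_{k>=0} y^k / k!. Substituting y = 6x gives
e^(6x) = sum_{k>=0} 6^k x^k / k!.
So the coefficient of x^n is a^n/n! with a = 6, n = 3:
6^3 / 3! = 216/6 = 36

36


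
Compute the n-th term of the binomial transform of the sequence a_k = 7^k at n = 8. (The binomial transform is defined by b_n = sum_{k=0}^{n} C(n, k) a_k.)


With a_k = 7^k, b_n = sum_{k=0}^{n} C(n, k) 7^k = (1 + 7)^n by the binomial theorem.
For n = 8: (1 + 7)^8 = 8^8 = 16777216.

16777216


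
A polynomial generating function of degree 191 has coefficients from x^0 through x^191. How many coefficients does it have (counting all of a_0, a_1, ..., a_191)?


A polynomial of degree 191 takes the form a_0 + a_1 x + ... + a_191 x^191.
The number of coefficients is 191 + 1 = 192.

192


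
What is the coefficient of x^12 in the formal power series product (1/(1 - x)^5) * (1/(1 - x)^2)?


Combine the factors: (1/(1 - x)^5) * (1/(1 - x)^2) = 1/(1 - x)^7.
Then use 1/(1 - x)^r = sum_{k>=0} C(k + r - 1, r - 1) x^k with r = 7 and k = 12:
C(18, 6) = 18564.

18564


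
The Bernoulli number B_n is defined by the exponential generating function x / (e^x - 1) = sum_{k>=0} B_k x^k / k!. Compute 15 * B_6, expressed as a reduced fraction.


Bernoulli numbers can also be computed recursively via B_0 = 1 and sum_{j=0}^{m} C(m+1, j) B_j = 0 for m >= 1. Odd-index Bernoulli numbers vanish for k >= 3.
Computing B_6 = 1/42, so 15 * B_6 = 15 * 1/42 = 5/14.

5/14
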